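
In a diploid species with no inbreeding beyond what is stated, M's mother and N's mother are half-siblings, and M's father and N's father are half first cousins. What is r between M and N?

0.078125

With two independent routes of shared ancestry, r is the sum of the two contributions.
M and N are related in two ways: half first cousins through their mothers (r = 1/16) and half second cousins through their fathers (r = 1/64).
r = 1/16 + 1/64 = 0.078125.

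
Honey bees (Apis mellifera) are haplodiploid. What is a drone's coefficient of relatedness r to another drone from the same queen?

Haploid brothers each carry a random half of the queen's diploid genome, so on average they share half: r = 1/2.

0.5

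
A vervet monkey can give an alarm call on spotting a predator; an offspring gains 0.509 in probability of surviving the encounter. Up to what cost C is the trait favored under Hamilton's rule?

0.2545

r to an offspring = 0.5 (one parent–offspring link: r = (1/2)^1 = 1/2).
Hamilton's rule: n·r·B > C, so the trait is favored while C < n·r·B = 1·0.5·0.509 = 0.2545.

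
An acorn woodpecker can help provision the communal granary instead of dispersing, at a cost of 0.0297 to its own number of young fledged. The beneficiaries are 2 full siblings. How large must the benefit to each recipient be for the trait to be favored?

0.0297

r to a full sibling = 1/2 (full sibs share both parents — two paths of length 2: r = 2·(1/2)^2 = 1/2).
Hamilton's rule with n recipients of equal r: n·r·B > C, so B > C/(n·r) = 0.0297/(2·0.5) = 0.0297.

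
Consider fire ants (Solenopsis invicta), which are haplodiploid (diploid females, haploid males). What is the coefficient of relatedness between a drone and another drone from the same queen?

0.5

Haploid brothers each carry a random half of the queen's diploid genome, so on average they share half: r = 1/2.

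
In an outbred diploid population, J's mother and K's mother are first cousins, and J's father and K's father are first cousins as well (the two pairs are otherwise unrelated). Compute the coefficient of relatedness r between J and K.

0.0625

Wright's path rule: contributions from independent ancestry routes add.
J and K are related in two ways: second cousins through their mothers (r = 1/32) and second cousins through their fathers (r = 1/32).
r = 1/32 + 1/32 = 1/16 = 0.0625.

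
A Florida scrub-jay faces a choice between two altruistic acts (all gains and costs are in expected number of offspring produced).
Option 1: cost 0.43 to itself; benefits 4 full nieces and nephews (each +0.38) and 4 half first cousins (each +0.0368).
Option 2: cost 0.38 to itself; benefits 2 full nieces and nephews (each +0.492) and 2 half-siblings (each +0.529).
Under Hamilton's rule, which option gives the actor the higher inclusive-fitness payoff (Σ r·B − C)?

Option 1: r to a full niece or nephew = 0.25.
Option 1: r to a half first cousin = 0.0625.
Option 1: Σ r·B − C = (4·0.25·0.38 + 4·0.0625·0.0368) − 0.43 = -0.0408.
Option 2: r to a full niece or nephew = 0.25.
Option 2: r to a half-sibling = 0.25.
Option 2: Σ r·B − C = (2·0.25·0.492 + 2·0.25·0.529) − 0.38 = 0.1305.
Option 2 has the higher net inclusive-fitness payoff.

Option 2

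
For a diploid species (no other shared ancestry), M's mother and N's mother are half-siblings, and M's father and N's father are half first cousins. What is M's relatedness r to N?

0.078125

Relatedness sums over independent paths through distinct common ancestors.
M and N are related in two ways: half first cousins through their mothers (r = 1/16) and half second cousins through their fathers (r = 1/64).
r = 1/16 + 1/64 = 0.078125.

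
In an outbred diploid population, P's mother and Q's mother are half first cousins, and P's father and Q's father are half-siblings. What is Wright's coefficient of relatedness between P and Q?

With two independent routes of shared ancestry, r is the sum of the two contributions.
P and Q are related in two ways: half second cousins through their mothers (r = 1/64) and half first cousins through their fathers (r = 1/16).
r = 1/64 + 1/16 = 0.078125.

0.078125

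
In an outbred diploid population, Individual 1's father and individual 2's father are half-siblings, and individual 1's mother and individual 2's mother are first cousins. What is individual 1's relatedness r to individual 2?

0.09375

Wright's path rule: contributions from independent ancestry routes add.
Individual 1 and individual 2 are related in two ways: half first cousins through their fathers (r = 1/16) and second cousins through their mothers (r = 1/32).
r = 1/16 + 1/32 = 3/32 = 0.09375.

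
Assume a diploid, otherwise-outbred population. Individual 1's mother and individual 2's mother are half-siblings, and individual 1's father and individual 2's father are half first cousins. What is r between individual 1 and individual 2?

0.078125

Wright's path rule: contributions from independent ancestry routes add.
Individual 1 and individual 2 are related in two ways: half first cousins through their mothers (r = 1/16) and half second cousins through their fathers (r = 1/64).
r = 1/16 + 1/64 = 5/64 = 0.078125.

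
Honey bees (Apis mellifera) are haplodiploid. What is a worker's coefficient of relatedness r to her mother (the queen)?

One meiotic link between diploid queen and diploid daughter: r = 1/2.

0.5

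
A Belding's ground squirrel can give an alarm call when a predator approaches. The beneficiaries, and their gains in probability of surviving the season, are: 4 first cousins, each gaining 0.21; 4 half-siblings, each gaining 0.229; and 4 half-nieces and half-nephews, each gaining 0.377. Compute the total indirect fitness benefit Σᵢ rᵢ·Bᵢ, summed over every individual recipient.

r to a first cousin = 1/8 (first cousins share one grandparent pair — two paths of length 4: r = 2·(1/2)^4 = 1/8).
r to a half-sibling = 0.25 (half-sibs share one parent — one path of length 2: r = (1/2)^2 = 1/4).
r to a half-niece or half-nephew = 0.125 (half-aunt/uncle↔niece/nephew: one path of length 3: r = (1/2)^3 = 1/8).
Summing one r·B term per recipient: 4·0.125·0.21 + 4·0.25·0.229 + 4·0.125·0.377 = 0.5225.

0.5225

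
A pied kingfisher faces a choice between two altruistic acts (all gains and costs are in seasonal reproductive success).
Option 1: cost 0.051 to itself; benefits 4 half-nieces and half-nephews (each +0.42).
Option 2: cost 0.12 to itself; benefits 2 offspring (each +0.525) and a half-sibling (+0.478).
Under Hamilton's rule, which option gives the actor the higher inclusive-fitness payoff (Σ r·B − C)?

Option 1: r to a half-niece or half-nephew = 0.125.
Option 1: Σ r·B − C = (4·0.125·0.42) − 0.051 = 0.159.
Option 2: r to an offspring = 0.5.
Option 2: r to a half-sibling = 0.25.
Option 2: Σ r·B − C = (2·0.5·0.525 + 1·0.25·0.478) − 0.12 = 0.5245.
Option 2 has the higher net inclusive-fitness payoff.

Option 2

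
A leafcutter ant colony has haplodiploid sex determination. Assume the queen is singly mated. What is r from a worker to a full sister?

Haplodiploid full sisters inherit their father's entire haploid genome identically (contributing 1/2) and on average half of their mother's contribution (1/2 · 1/2 = 1/4); r = 1/2 + 1/4 = 3/4.

0.75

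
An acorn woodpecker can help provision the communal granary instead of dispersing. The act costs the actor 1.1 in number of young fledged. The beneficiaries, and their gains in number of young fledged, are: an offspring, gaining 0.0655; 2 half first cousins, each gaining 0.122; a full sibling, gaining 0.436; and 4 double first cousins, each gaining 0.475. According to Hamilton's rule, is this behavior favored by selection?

No

Hamilton's rule: the trait is favored when the sum of r·B over every recipient exceeds the actor's cost C.
r to an offspring = 1/2 (one parent–offspring link: r = (1/2)^1 = 1/2).
r to a half first cousin = 0.0625 (half first cousins share one grandparent — one path of length 4: r = (1/2)^4 = 1/16).
r to a full sibling = 0.5 (full sibs share both parents — two paths of length 2: r = 2·(1/2)^2 = 1/2).
r to a double first cousin = 0.25 (double first cousins share both grandparent pairs — four paths of length 4: r = 4·(1/2)^4 = 1/4).
Summing one r·B term per recipient: 1·0.5·0.0655 + 2·0.0625·0.122 + 1·0.5·0.436 + 4·0.25·0.475 = 0.741.
0.741 < 1.1: the indirect benefit is less than the cost.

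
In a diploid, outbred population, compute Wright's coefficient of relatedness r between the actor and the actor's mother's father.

0.25

Each parent–offspring link contributes a factor of 1/2, and independent paths through distinct common ancestors add.
Two parent–offspring links: r = (1/2)^2 = 1/4.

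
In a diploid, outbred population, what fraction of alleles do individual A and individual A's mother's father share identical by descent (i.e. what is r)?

Each parent–offspring link contributes a factor of 1/2, and independent paths through distinct common ancestors add.
Two parent–offspring links: r = (1/2)^2 = 1/4.

0.25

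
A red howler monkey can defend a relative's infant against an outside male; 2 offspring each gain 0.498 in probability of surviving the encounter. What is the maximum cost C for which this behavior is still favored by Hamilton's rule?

r to an offspring = 1/2 (one parent–offspring link: r = (1/2)^1 = 1/2).
Hamilton's rule: n·r·B > C, so the trait is favored while C < n·r·B = 2·0.5·0.498 = 0.498.

0.498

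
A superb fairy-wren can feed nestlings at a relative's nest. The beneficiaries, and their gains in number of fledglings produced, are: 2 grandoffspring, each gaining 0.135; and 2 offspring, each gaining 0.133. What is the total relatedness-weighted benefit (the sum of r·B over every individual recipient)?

0.2005

r to a grandoffspring = 0.25 (two parent–offspring links: r = (1/2)^2 = 1/4).
r to an offspring = 0.5 (one parent–offspring link: r = (1/2)^1 = 1/2).
Summing one r·B term per recipient: 2·0.25·0.135 + 2·0.5·0.133 = 0.2005.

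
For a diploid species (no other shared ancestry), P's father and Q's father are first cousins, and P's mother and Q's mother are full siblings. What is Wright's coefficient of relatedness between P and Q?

0.15625

With two independent routes of shared ancestry, r is the sum of the two contributions.
P and Q are related in two ways: second cousins through their fathers (r = 1/32) and first cousins through their mothers (r = 1/8).
r = 1/32 + 1/8 = 0.15625.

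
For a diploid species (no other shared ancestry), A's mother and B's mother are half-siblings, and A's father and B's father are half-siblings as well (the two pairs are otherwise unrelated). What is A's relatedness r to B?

Wright's path rule: contributions from independent ancestry routes add.
A and B are related in two ways: half first cousins through their mothers (r = 1/16) and half first cousins through their fathers (r = 1/16).
r = 1/16 + 1/16 = 1/8 = 0.125.

0.125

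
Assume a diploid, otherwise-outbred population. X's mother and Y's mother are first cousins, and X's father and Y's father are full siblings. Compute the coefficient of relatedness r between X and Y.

0.15625

Relatedness sums over independent paths through distinct common ancestors.
X and Y are related in two ways: second cousins through their mothers (r = 1/32) and first cousins through their fathers (r = 1/8).
r = 1/32 + 1/8 = 0.15625.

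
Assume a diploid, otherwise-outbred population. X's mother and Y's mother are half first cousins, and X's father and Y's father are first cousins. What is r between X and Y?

Relatedness sums over independent paths through distinct common ancestors.
X and Y are related in two ways: half second cousins through their mothers (r = 1/64) and second cousins through their fathers (r = 1/32).
r = 1/64 + 1/32 = 0.046875.

0.046875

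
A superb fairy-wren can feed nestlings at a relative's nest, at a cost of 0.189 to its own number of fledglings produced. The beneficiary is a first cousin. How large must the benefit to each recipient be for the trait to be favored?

r to a first cousin = 0.125 (first cousins share one grandparent pair — two paths of length 4: r = 2·(1/2)^4 = 1/8).
Hamilton's rule with n recipients of equal r: n·r·B > C, so B > C/(n·r) = 0.189/(1·0.125) = 1.512.

1.512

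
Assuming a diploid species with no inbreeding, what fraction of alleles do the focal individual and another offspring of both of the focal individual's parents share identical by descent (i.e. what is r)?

Each parent–offspring link contributes a factor of 1/2, and independent paths through distinct common ancestors add.
Full sibs share both parents — two paths of length 2: r = 2·(1/2)^2 = 1/2.

0.5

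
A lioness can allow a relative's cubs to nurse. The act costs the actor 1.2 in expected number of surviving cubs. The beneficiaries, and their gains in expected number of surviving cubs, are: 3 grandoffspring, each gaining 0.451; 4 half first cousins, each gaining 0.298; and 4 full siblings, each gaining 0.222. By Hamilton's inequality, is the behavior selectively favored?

Hamilton's rule: the trait is favored when the sum of r·B over every recipient exceeds the actor's cost C.
r to a grandoffspring = 0.25 (two parent–offspring links: r = (1/2)^2 = 1/4).
r to a half first cousin = 0.0625 (half first cousins share one grandparent — one path of length 4: r = (1/2)^4 = 1/16).
r to a full sibling = 1/2 (full sibs share both parents — two paths of length 2: r = 2·(1/2)^2 = 1/2).
Summing one r·B term per recipient: 3·0.25·0.451 + 4·0.0625·0.298 + 4·0.5·0.222 = 0.85675.
0.85675 < 1.2: the indirect benefit is less than the cost.

No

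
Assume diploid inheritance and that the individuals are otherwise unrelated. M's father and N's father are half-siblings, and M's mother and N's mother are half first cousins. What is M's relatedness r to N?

Relatedness sums over independent paths through distinct common ancestors.
M and N are related in two ways: half first cousins through their fathers (r = 1/16) and half second cousins through their mothers (r = 1/64).
r = 1/16 + 1/64 = 5/64 = 0.078125.

0.078125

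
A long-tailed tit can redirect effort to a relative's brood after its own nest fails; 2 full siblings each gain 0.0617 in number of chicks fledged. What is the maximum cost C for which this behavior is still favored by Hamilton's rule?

0.0617

r to a full sibling = 1/2 (full sibs share both parents — two paths of length 2: r = 2·(1/2)^2 = 1/2).
Hamilton's rule: n·r·B > C, so the trait is favored while C < n·r·B = 2·0.5·0.0617 = 0.0617.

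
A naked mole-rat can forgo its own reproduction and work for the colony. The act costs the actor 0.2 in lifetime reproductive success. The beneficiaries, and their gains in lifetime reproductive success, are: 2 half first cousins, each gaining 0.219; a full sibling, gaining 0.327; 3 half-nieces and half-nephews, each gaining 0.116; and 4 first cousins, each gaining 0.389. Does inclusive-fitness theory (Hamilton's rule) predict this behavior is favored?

Yes

Hamilton's rule: the trait is favored when the sum of r·B over every recipient exceeds the actor's cost C.
r to a half first cousin = 1/16 (half first cousins share one grandparent — one path of length 4: r = (1/2)^4 = 1/16).
r to a full sibling = 0.5 (full sibs share both parents — two paths of length 2: r = 2·(1/2)^2 = 1/2).
r to a half-niece or half-nephew = 1/8 (half-aunt/uncle↔niece/nephew: one path of length 3: r = (1/2)^3 = 1/8).
r to a first cousin = 1/8 (first cousins share one grandparent pair — two paths of length 4: r = 2·(1/2)^4 = 1/8).
Summing one r·B term per recipient: 2·0.0625·0.219 + 1·0.5·0.327 + 3·0.125·0.116 + 4·0.125·0.389 = 0.428875.
0.428875 > 0.2: the indirect benefit exceeds the cost.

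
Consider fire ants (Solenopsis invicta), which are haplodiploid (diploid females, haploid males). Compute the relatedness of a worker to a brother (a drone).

0.25

Her haploid brother carries none of their father's genes and a random half of their mother's genome; that half matches the maternal half of her own genome with probability 1/2: r = 1/2 · 1/2 = 1/4.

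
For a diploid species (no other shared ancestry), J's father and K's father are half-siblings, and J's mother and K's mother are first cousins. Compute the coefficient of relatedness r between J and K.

0.09375

Independent pedigree routes through distinct common ancestors add.
J and K are related in two ways: half first cousins through their fathers (r = 1/16) and second cousins through their mothers (r = 1/32).
r = 1/16 + 1/32 = 0.09375.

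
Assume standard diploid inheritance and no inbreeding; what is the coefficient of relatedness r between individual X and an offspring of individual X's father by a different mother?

Each parent–offspring link contributes a factor of 1/2, and independent paths through distinct common ancestors add.
Half-sibs share one parent — one path of length 2: r = (1/2)^2 = 1/4.

0.25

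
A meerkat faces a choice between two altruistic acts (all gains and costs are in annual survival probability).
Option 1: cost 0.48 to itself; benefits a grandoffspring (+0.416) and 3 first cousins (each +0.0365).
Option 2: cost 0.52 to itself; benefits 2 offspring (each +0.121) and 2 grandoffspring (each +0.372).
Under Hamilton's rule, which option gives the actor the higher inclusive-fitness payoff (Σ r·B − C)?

Option 1: r to a grandoffspring = 0.25.
Option 1: r to a first cousin = 0.125.
Option 1: Σ r·B − C = (1·0.25·0.416 + 3·0.125·0.0365) − 0.48 = -0.3623125.
Option 2: r to an offspring = 0.5.
Option 2: r to a grandoffspring = 0.25.
Option 2: Σ r·B − C = (2·0.5·0.121 + 2·0.25·0.372) − 0.52 = -0.213.
Option 2 has the higher net inclusive-fitness payoff.

Option 2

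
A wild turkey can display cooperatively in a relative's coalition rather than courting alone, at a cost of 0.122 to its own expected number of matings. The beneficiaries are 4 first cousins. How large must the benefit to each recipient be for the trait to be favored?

r to a first cousin = 0.125 (first cousins share one grandparent pair — two paths of length 4: r = 2·(1/2)^4 = 1/8).
Hamilton's rule with n recipients of equal r: n·r·B > C, so B > C/(n·r) = 0.122/(4·0.125) = 0.244.

0.244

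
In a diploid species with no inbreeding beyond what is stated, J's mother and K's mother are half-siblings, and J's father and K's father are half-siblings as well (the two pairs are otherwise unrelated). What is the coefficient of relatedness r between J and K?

With two independent routes of shared ancestry, r is the sum of the two contributions.
J and K are related in two ways: half first cousins through their mothers (r = 1/16) and half first cousins through their fathers (r = 1/16).
r = 1/16 + 1/16 = 1/8 = 0.125.

0.125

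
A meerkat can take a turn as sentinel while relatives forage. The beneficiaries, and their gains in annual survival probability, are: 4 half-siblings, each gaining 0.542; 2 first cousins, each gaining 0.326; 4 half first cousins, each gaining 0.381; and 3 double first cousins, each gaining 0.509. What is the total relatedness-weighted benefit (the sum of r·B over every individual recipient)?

r to a half-sibling = 1/4 (half-sibs share one parent — one path of length 2: r = (1/2)^2 = 1/4).
r to a first cousin = 1/8 (first cousins share one grandparent pair — two paths of length 4: r = 2·(1/2)^4 = 1/8).
r to a half first cousin = 0.0625 (half first cousins share one grandparent — one path of length 4: r = (1/2)^4 = 1/16).
r to a double first cousin = 0.25 (double first cousins share both grandparent pairs — four paths of length 4: r = 4·(1/2)^4 = 1/4).
Summing one r·B term per recipient: 4·0.25·0.542 + 2·0.125·0.326 + 4·0.0625·0.381 + 3·0.25·0.509 = 1.1005.

1.1005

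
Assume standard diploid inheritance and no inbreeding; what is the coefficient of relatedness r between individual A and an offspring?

One parent–offspring link: r = (1/2)^1 = 1/2.

0.5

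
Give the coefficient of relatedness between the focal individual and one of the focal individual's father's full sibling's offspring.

Each parent–offspring link contributes a factor of 1/2, and independent paths through distinct common ancestors add.
First cousins share one grandparent pair — two paths of length 4: r = 2·(1/2)^4 = 1/8.

0.125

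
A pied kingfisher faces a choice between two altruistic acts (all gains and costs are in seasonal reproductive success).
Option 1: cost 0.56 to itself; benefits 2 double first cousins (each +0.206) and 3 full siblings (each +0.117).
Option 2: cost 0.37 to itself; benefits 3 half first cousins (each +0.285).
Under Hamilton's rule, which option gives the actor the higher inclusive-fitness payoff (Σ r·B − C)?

Option 1: r to a double first cousin = 0.25.
Option 1: r to a full sibling = 0.5.
Option 1: Σ r·B − C = (2·0.25·0.206 + 3·0.5·0.117) − 0.56 = -0.2815.
Option 2: r to a half first cousin = 0.0625.
Option 2: Σ r·B − C = (3·0.0625·0.285) − 0.37 = -0.3165625.
Option 1 has the higher net inclusive-fitness payoff.

Option 1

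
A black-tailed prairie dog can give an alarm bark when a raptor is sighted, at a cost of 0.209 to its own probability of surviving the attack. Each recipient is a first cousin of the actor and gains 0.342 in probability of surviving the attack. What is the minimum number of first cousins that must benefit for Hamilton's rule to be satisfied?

r to a first cousin = 1/8 (first cousins share one grandparent pair — two paths of length 4: r = 2·(1/2)^4 = 1/8).
Hamilton's rule: n·r·B > C  ⇒  n > C/(r·B) = 0.209/(0.125·0.342) = 4.889.
The smallest integer exceeding 4.889 is 5.

5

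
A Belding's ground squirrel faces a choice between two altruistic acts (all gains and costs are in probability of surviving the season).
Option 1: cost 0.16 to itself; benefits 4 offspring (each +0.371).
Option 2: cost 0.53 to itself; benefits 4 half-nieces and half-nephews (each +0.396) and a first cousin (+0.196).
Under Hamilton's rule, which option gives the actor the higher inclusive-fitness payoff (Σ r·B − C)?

Option 1

Option 1: r to an offspring = 0.5.
Option 1: Σ r·B − C = (4·0.5·0.371) − 0.16 = 0.582.
Option 2: r to a half-niece or half-nephew = 0.125.
Option 2: r to a first cousin = 0.125.
Option 2: Σ r·B − C = (4·0.125·0.396 + 1·0.125·0.196) − 0.53 = -0.3075.
Option 1 has the higher net inclusive-fitness payoff.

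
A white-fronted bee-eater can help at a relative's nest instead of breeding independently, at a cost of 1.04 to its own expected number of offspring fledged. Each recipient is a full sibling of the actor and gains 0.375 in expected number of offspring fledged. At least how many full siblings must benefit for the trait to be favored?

6

r to a full sibling = 0.5 (full sibs share both parents — two paths of length 2: r = 2·(1/2)^2 = 1/2).
Hamilton's rule: n·r·B > C  ⇒  n > C/(r·B) = 1.04/(0.5·0.375) = 5.547.
The smallest integer exceeding 5.547 is 6.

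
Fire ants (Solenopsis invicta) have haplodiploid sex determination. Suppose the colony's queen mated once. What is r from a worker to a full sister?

0.75

Haplodiploid full sisters inherit their father's entire haploid genome identically (contributing 1/2) and on average half of their mother's contribution (1/2 · 1/2 = 1/4); r = 1/2 + 1/4 = 3/4.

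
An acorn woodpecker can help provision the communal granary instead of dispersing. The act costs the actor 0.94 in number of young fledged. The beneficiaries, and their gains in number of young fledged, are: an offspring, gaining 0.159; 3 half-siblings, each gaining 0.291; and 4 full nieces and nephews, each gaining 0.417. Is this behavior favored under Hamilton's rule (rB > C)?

Hamilton's rule: the trait is favored when the sum of r·B over every recipient exceeds the actor's cost C.
r to an offspring = 1/2 (one parent–offspring link: r = (1/2)^1 = 1/2).
r to a half-sibling = 0.25 (half-sibs share one parent — one path of length 2: r = (1/2)^2 = 1/4).
r to a full niece or nephew = 0.25 (full aunt/uncle↔niece/nephew: two paths of length 3 through the shared grandparent pair: r = 2·(1/2)^3 = 1/4).
Summing one r·B term per recipient: 1·0.5·0.159 + 3·0.25·0.291 + 4·0.25·0.417 = 0.71475.
0.71475 < 0.94: the indirect benefit is less than the cost.

No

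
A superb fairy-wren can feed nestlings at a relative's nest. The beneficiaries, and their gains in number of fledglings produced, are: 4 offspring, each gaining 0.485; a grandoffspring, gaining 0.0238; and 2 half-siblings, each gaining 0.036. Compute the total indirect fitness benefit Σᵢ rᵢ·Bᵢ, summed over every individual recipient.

0.99395

r to an offspring = 1/2 (one parent–offspring link: r = (1/2)^1 = 1/2).
r to a grandoffspring = 0.25 (two parent–offspring links: r = (1/2)^2 = 1/4).
r to a half-sibling = 0.25 (half-sibs share one parent — one path of length 2: r = (1/2)^2 = 1/4).
Summing one r·B term per recipient: 4·0.5·0.485 + 1·0.25·0.0238 + 2·0.25·0.036 = 0.99395.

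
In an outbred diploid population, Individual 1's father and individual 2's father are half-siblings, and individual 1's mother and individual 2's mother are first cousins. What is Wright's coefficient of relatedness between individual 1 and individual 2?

Wright's path rule: contributions from independent ancestry routes add.
Individual 1 and individual 2 are related in two ways: half first cousins through their fathers (r = 1/16) and second cousins through their mothers (r = 1/32).
r = 1/16 + 1/32 = 0.09375.

0.09375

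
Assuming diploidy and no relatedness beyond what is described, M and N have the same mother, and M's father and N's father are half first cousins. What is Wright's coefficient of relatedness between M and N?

0.265625

With two independent routes of shared ancestry, r is the sum of the two contributions.
M and N are related in two ways: half-sibs through their shared mother (r = 1/4) and half second cousins through their fathers (r = 1/64).
r = 1/4 + 1/64 = 0.265625.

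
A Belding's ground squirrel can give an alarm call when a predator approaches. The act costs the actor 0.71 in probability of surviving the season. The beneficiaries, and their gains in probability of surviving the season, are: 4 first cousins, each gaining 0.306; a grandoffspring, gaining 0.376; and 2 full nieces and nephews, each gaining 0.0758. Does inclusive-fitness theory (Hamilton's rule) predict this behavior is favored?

No

Hamilton's rule: the trait is favored when the sum of r·B over every recipient exceeds the actor's cost C.
r to a first cousin = 0.125 (first cousins share one grandparent pair — two paths of length 4: r = 2·(1/2)^4 = 1/8).
r to a grandoffspring = 1/4 (two parent–offspring links: r = (1/2)^2 = 1/4).
r to a full niece or nephew = 0.25 (full aunt/uncle↔niece/nephew: two paths of length 3 through the shared grandparent pair: r = 2·(1/2)^3 = 1/4).
Summing one r·B term per recipient: 4·0.125·0.306 + 1·0.25·0.376 + 2·0.25·0.0758 = 0.2849.
0.2849 < 0.71: the indirect benefit is less than the cost.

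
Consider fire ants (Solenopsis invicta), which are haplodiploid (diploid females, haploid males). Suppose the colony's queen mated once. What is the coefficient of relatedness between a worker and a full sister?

Haplodiploid full sisters inherit their father's entire haploid genome identically (contributing 1/2) and on average half of their mother's contribution (1/2 · 1/2 = 1/4); r = 1/2 + 1/4 = 3/4.

0.75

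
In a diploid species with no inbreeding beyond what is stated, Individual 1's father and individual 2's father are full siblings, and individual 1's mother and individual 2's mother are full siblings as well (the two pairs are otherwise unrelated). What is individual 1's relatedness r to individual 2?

0.25

Relatedness sums over independent paths through distinct common ancestors.
Individual 1 and individual 2 are related in two ways: first cousins through their fathers (r = 1/8) and first cousins through their mothers (r = 1/8) — i.e. double first cousins.
r = 1/8 + 1/8 = 1/4 = 0.25.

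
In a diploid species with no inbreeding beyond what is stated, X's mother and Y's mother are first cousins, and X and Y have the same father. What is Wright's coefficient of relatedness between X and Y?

0.28125

Independent pedigree routes through distinct common ancestors add.
X and Y are related in two ways: second cousins through their mothers (r = 1/32) and half-sibs through their shared father (r = 1/4).
r = 1/32 + 1/4 = 9/32 = 0.28125.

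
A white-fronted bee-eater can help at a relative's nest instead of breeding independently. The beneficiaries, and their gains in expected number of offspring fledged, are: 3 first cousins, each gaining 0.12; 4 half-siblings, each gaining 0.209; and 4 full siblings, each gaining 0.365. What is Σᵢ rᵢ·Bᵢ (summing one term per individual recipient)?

0.984

r to a first cousin = 1/8 (first cousins share one grandparent pair — two paths of length 4: r = 2·(1/2)^4 = 1/8).
r to a half-sibling = 1/4 (half-sibs share one parent — one path of length 2: r = (1/2)^2 = 1/4).
r to a full sibling = 1/2 (full sibs share both parents — two paths of length 2: r = 2·(1/2)^2 = 1/2).
Summing one r·B term per recipient: 3·0.125·0.12 + 4·0.25·0.209 + 4·0.5·0.365 = 0.984.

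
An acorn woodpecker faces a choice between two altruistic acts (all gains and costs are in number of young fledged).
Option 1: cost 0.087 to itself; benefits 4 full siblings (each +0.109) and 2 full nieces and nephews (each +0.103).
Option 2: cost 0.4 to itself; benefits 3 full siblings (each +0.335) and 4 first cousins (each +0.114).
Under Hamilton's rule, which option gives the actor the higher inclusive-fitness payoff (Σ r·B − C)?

Option 1

Option 1: r to a full sibling = 0.5.
Option 1: r to a full niece or nephew = 0.25.
Option 1: Σ r·B − C = (4·0.5·0.109 + 2·0.25·0.103) − 0.087 = 0.1825.
Option 2: r to a full sibling = 0.5.
Option 2: r to a first cousin = 0.125.
Option 2: Σ r·B − C = (3·0.5·0.335 + 4·0.125·0.114) − 0.4 = 0.1595.
Option 1 has the higher net inclusive-fitness payoff.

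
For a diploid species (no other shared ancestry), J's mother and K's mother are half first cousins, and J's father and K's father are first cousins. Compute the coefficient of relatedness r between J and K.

0.046875

Relatedness sums over independent paths through distinct common ancestors.
J and K are related in two ways: half second cousins through their mothers (r = 1/64) and second cousins through their fathers (r = 1/32).
r = 1/64 + 1/32 = 0.046875.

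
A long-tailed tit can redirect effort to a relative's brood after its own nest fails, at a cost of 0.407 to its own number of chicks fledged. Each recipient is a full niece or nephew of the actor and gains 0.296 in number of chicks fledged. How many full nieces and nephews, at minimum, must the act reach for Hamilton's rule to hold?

6

r to a full niece or nephew = 0.25 (full aunt/uncle↔niece/nephew: two paths of length 3 through the shared grandparent pair: r = 2·(1/2)^3 = 1/4).
Hamilton's rule: n·r·B > C  ⇒  n > C/(r·B) = 0.407/(0.25·0.296) = 5.5.
The smallest integer exceeding 5.5 is 6.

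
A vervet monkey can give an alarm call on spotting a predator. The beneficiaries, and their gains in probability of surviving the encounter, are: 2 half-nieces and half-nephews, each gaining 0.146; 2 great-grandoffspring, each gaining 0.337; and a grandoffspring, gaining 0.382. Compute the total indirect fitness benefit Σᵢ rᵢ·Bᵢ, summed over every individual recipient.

r to a half-niece or half-nephew = 0.125 (half-aunt/uncle↔niece/nephew: one path of length 3: r = (1/2)^3 = 1/8).
r to a great-grandoffspring = 1/8 (three parent–offspring links: r = (1/2)^3 = 1/8).
r to a grandoffspring = 0.25 (two parent–offspring links: r = (1/2)^2 = 1/4).
Summing one r·B term per recipient: 2·0.125·0.146 + 2·0.125·0.337 + 1·0.25·0.382 = 0.21625.

0.21625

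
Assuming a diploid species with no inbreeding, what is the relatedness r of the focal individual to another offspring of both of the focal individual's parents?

Each parent–offspring link contributes a factor of 1/2, and independent paths through distinct common ancestors add.
Full sibs share both parents — two paths of length 2: r = 2·(1/2)^2 = 1/2.

0.5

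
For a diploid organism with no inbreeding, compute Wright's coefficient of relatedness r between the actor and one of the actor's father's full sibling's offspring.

0.125

Each parent–offspring link contributes a factor of 1/2, and independent paths through distinct common ancestors add.
First cousins share one grandparent pair — two paths of length 4: r = 2·(1/2)^4 = 1/8.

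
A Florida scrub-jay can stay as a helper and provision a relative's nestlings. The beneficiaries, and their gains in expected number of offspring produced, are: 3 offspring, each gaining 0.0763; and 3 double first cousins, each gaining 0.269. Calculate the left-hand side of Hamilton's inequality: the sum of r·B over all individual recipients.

r to an offspring = 0.5 (one parent–offspring link: r = (1/2)^1 = 1/2).
r to a double first cousin = 0.25 (double first cousins share both grandparent pairs — four paths of length 4: r = 4·(1/2)^4 = 1/4).
Summing one r·B term per recipient: 3·0.5·0.0763 + 3·0.25·0.269 = 0.3162.

0.3162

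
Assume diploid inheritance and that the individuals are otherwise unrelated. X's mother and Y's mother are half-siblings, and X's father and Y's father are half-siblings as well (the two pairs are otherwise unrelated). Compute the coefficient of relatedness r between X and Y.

Relatedness sums over independent paths through distinct common ancestors.
X and Y are related in two ways: half first cousins through their mothers (r = 1/16) and half first cousins through their fathers (r = 1/16).
r = 1/16 + 1/16 = 0.125.

0.125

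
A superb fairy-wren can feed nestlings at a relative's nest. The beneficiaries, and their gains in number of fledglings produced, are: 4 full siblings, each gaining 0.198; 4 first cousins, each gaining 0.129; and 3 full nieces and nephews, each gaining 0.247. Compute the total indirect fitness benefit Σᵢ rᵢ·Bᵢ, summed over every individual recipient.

r to a full sibling = 0.5 (full sibs share both parents — two paths of length 2: r = 2·(1/2)^2 = 1/2).
r to a first cousin = 0.125 (first cousins share one grandparent pair — two paths of length 4: r = 2·(1/2)^4 = 1/8).
r to a full niece or nephew = 1/4 (full aunt/uncle↔niece/nephew: two paths of length 3 through the shared grandparent pair: r = 2·(1/2)^3 = 1/4).
Summing one r·B term per recipient: 4·0.5·0.198 + 4·0.125·0.129 + 3·0.25·0.247 = 0.64575.

0.64575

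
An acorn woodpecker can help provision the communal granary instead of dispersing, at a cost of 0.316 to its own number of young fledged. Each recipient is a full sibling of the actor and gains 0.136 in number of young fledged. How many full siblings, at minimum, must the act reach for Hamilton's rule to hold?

5

r to a full sibling = 1/2 (full sibs share both parents — two paths of length 2: r = 2·(1/2)^2 = 1/2).
Hamilton's rule: n·r·B > C  ⇒  n > C/(r·B) = 0.316/(0.5·0.136) = 4.647.
The smallest integer exceeding 4.647 is 5.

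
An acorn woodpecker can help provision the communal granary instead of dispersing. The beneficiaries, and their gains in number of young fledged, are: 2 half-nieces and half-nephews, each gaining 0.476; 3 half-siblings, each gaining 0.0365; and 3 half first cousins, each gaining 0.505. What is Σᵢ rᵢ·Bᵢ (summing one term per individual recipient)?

r to a half-niece or half-nephew = 1/8 (half-aunt/uncle↔niece/nephew: one path of length 3: r = (1/2)^3 = 1/8).
r to a half-sibling = 0.25 (half-sibs share one parent — one path of length 2: r = (1/2)^2 = 1/4).
r to a half first cousin = 1/16 (half first cousins share one grandparent — one path of length 4: r = (1/2)^4 = 1/16).
Summing one r·B term per recipient: 2·0.125·0.476 + 3·0.25·0.0365 + 3·0.0625·0.505 = 0.2410625.

0.2410625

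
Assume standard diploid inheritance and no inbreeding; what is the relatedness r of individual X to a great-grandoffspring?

0.125

Three parent–offspring links: r = (1/2)^3 = 1/8.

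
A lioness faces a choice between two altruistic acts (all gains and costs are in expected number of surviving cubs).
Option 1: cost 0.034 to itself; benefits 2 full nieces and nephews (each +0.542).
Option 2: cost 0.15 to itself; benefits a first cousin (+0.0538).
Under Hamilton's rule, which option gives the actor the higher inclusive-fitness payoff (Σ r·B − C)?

Option 1: r to a full niece or nephew = 0.25.
Option 1: Σ r·B − C = (2·0.25·0.542) − 0.034 = 0.237.
Option 2: r to a first cousin = 0.125.
Option 2: Σ r·B − C = (1·0.125·0.0538) − 0.15 = -0.143275.
Option 1 has the higher net inclusive-fitness payoff.

Option 1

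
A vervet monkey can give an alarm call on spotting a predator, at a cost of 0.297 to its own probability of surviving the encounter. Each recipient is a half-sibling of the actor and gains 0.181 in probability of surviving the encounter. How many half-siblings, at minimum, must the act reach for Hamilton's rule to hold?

r to a half-sibling = 1/4 (half-sibs share one parent — one path of length 2: r = (1/2)^2 = 1/4).
Hamilton's rule: n·r·B > C  ⇒  n > C/(r·B) = 0.297/(0.25·0.181) = 6.564.
The smallest integer exceeding 6.564 is 7.

7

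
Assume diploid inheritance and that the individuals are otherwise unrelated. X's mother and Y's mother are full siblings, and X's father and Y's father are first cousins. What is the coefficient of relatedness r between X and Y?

Independent pedigree routes through distinct common ancestors add.
X and Y are related in two ways: first cousins through their mothers (r = 1/8) and second cousins through their fathers (r = 1/32).
r = 1/8 + 1/32 = 0.15625.

0.15625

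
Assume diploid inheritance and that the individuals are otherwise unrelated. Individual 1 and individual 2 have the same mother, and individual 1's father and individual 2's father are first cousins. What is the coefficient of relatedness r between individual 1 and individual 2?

0.28125

Independent pedigree routes through distinct common ancestors add.
Individual 1 and individual 2 are related in two ways: half-sibs through their shared mother (r = 1/4) and second cousins through their fathers (r = 1/32).
r = 1/4 + 1/32 = 0.28125.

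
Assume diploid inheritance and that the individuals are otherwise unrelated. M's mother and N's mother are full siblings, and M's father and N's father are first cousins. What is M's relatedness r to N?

0.15625

Relatedness sums over independent paths through distinct common ancestors.
M and N are related in two ways: first cousins through their mothers (r = 1/8) and second cousins through their fathers (r = 1/32).
r = 1/8 + 1/32 = 0.15625.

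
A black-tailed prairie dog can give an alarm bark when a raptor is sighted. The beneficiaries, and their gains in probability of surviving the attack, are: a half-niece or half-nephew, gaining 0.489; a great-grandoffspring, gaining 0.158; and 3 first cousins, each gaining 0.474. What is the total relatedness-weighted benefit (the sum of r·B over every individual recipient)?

0.258625

r to a half-niece or half-nephew = 1/8 (half-aunt/uncle↔niece/nephew: one path of length 3: r = (1/2)^3 = 1/8).
r to a great-grandoffspring = 1/8 (three parent–offspring links: r = (1/2)^3 = 1/8).
r to a first cousin = 0.125 (first cousins share one grandparent pair — two paths of length 4: r = 2·(1/2)^4 = 1/8).
Summing one r·B term per recipient: 1·0.125·0.489 + 1·0.125·0.158 + 3·0.125·0.474 = 0.258625.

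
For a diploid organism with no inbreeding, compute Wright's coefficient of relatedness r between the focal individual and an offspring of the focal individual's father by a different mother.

Each parent–offspring link contributes a factor of 1/2, and independent paths through distinct common ancestors add.
Half-sibs share one parent — one path of length 2: r = (1/2)^2 = 1/4.

0.25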